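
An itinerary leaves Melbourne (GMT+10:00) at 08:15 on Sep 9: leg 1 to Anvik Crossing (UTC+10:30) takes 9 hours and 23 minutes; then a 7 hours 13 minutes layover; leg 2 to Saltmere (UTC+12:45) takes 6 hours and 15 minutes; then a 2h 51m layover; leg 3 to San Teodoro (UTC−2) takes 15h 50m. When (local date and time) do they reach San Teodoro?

13:47 on September 10

Convert departure to UTC: 08:15 − 10:00 = 22:15 UTC on Sep 8.
Add 9 hours and 23 minutes leg 1 → 07:38 UTC (Sep 9).
Add 7 hours 13 minutes layover in Anvik Crossing → 14:51 UTC.
Add 6 hours and 15 minutes leg 2 → 21:06 UTC.
Add 2 hours 51 minutes layover in Saltmere → 23:57 UTC.
Add 15 hours 50 minutes leg 3 → 15:47 UTC (Sep 10).
San Teodoro is UTC−2:00, so local arrival = 15:47 − 2:00 = 13:47 on Sep 10.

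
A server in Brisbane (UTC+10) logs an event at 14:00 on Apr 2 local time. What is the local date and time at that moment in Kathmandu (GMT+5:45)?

Kathmandu is 4:15 behind Brisbane.
Shift by the zone difference: 14:00 − 4:15 = 09:45 on Apr 2 in Kathmandu.

09:45 on April 2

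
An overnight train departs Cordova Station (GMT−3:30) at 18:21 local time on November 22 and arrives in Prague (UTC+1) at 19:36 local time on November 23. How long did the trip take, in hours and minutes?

20 hours 45 minutes

Departure in UTC: 18:21 + 3:30 = 21:51 on Nov 22.
Arrival in UTC: 19:36 − 1:00 = 18:36 on Nov 23.
Elapsed = 18:36 − 21:51 (+1 day) = 20 hours 45 minutes.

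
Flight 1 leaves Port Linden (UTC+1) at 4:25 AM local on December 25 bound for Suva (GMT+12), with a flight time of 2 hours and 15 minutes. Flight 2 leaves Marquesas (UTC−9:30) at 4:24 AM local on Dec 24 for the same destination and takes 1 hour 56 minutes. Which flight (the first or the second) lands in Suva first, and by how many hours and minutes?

the second, by 13 hours 50 minutes

Flight 1 in UTC: 4:25 AM − 1:00 = 3:25 AM on Dec 25.
+2 hours 15 minutes → arrive 5:40 AM UTC on Dec 25.
Flight 2 in UTC: 4:24 AM + 9:30 = 1:54 PM on Dec 24.
+1 hour and 56 minutes → arrive 3:50 PM UTC on Dec 24.
Flight 2 lands earlier by 13 hours 50 minutes.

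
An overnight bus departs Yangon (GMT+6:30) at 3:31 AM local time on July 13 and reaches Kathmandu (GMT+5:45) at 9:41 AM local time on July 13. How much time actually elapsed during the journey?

6 hours 55 minutes

Departure in UTC: 3:31 AM − 6:30 = 9:01 PM on Jul 12.
Arrival in UTC: 9:41 AM − 5:45 = 3:56 AM on Jul 13.
Elapsed = 3:56 AM − 9:01 PM (+1 day) = 6 hours 55 minutes.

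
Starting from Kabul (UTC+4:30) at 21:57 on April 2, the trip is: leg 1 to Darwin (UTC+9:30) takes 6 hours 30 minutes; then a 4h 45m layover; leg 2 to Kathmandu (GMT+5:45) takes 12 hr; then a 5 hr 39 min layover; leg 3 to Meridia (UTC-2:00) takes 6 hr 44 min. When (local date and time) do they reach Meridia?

03:05 on Apr 4

Convert departure to UTC: 21:57 − 4:30 = 17:27 UTC on Apr 2.
Add 6 hours and 30 minutes leg 1 → 23:57 UTC.
Add 4 hours and 45 minutes layover in Darwin → 04:42 UTC (Apr 3).
Add 12 hours leg 2 → 16:42 UTC.
Add 5 hours 39 minutes layover in Kathmandu → 22:21 UTC.
Add 6 hours 44 minutes leg 3 → 05:05 UTC (Apr 4).
Meridia is UTC−2:00, so local arrival = 05:05 − 2:00 = 03:05 on Apr 4.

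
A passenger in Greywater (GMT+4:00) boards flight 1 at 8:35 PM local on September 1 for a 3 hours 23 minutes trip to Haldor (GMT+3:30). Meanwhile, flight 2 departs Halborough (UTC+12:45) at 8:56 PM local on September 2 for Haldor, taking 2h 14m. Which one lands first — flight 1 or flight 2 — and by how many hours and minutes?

Flight 1 in UTC: 8:35 PM − 4:00 = 4:35 PM on Sep 1.
+3 hours and 23 minutes → arrive 7:58 PM UTC on Sep 1.
Flight 2 in UTC: 8:56 PM − 12:45 = 8:11 AM on Sep 2.
+2 hours and 14 minutes → arrive 10:25 AM UTC on Sep 2.
Flight 1 lands earlier by 14 hours 27 minutes.

the first, by 14 hours 27 minutes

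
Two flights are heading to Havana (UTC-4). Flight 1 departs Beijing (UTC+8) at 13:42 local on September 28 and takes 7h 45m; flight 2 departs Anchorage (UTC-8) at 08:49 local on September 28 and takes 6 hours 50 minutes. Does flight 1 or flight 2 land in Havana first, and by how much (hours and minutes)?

the first, by 10 hours 12 minutes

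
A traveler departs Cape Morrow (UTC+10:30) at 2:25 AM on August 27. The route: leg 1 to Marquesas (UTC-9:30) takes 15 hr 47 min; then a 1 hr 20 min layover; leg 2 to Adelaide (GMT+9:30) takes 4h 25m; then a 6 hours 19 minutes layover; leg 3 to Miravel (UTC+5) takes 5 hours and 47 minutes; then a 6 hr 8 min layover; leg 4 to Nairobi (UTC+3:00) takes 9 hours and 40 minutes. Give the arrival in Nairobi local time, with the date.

8:21 PM on August 28

Convert departure to UTC: 2:25 AM − 10:30 = 3:55 PM UTC on Aug 26.
Add 15 hours and 47 minutes leg 1 → 7:42 AM UTC (Aug 27).
Add 1 hour 20 minutes layover in Marquesas → 9:02 AM UTC.
Add 4 hours and 25 minutes leg 2 → 1:27 PM UTC.
Add 6 hours 19 minutes layover in Adelaide → 7:46 PM UTC.
Add 5 hours 47 minutes leg 3 → 1:33 AM UTC (Aug 28).
Add 6 hours 8 minutes layover in Miravel → 7:41 AM UTC.
Add 9 hours 40 minutes leg 4 → 5:21 PM UTC.
Nairobi is UTC+3:00, so local arrival = 5:21 PM + 3:00 = 8:21 PM on Aug 28.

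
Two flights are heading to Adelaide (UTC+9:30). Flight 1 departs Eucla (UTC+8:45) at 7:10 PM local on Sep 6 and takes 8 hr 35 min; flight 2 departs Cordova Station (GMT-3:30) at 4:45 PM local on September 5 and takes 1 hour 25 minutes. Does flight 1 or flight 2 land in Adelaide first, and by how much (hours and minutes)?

Flight 1 in UTC: 7:10 PM − 8:45 = 10:25 AM on Sep 6.
+8 hours 35 minutes → arrive 7:00 PM UTC on Sep 6.
Flight 2 in UTC: 4:45 PM + 3:30 = 8:15 PM on Sep 5.
+1 hour and 25 minutes → arrive 9:40 PM UTC on Sep 5.
Flight 2 lands earlier by 21 hours 20 minutes.

the second, by 21 hours 20 minutes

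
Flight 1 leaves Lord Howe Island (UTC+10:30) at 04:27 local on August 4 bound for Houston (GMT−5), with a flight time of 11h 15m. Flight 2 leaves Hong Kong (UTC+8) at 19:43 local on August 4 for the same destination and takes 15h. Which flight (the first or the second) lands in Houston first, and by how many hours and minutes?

the first, by 21 hours 31 minutes

Flight 1 in UTC: 04:27 − 10:30 = 17:57 on Aug 3.
+11 hours 15 minutes → arrive 05:12 UTC on Aug 4.
Flight 2 in UTC: 19:43 − 8:00 = 11:43 on Aug 4.
+15 hours → arrive 02:43 UTC on Aug 5.
Flight 1 lands earlier by 21 hours 31 minutes.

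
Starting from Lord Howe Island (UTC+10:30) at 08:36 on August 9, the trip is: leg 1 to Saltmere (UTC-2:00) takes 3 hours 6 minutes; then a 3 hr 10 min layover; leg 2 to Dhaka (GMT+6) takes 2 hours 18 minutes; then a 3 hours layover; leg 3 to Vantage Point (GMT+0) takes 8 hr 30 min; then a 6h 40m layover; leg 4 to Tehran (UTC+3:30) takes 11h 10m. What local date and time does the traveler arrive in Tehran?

15:30 on August 10

Convert departure to UTC: 08:36 − 10:30 = 22:06 UTC on Aug 8.
Add 3 hours and 6 minutes leg 1 → 01:12 UTC (Aug 9).
Add 3 hours 10 minutes layover in Saltmere → 04:22 UTC.
Add 2 hours and 18 minutes leg 2 → 06:40 UTC.
Add 3 hours layover in Dhaka → 09:40 UTC.
Add 8 hours 30 minutes leg 3 → 18:10 UTC.
Add 6 hours 40 minutes layover in Vantage Point → 00:50 UTC (Aug 10).
Add 11 hours 10 minutes leg 4 → 12:00 UTC.
Tehran is UTC+3:30, so local arrival = 12:00 + 3:30 = 15:30 on Aug 10.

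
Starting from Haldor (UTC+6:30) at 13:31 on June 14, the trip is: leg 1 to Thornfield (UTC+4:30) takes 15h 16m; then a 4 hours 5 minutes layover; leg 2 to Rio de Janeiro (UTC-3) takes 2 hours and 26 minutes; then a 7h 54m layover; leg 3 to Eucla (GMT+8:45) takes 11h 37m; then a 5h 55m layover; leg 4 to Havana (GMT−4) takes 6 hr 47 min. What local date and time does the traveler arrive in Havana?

09:01 on June 16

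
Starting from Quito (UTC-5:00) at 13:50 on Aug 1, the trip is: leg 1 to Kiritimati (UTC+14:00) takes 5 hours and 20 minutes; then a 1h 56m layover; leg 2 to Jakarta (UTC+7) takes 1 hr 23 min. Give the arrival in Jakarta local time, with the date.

Convert departure to UTC: 13:50 + 5:00 = 18:50 UTC on Aug 1.
Add 5 hours and 20 minutes leg 1 → 00:10 UTC (Aug 2).
Add 1 hour and 56 minutes layover in Kiritimati → 02:06 UTC.
Add 1 hour and 23 minutes leg 2 → 03:29 UTC.
Jakarta is UTC+7:00, so local arrival = 03:29 + 7:00 = 10:29 on Aug 2.

10:29 on Aug 2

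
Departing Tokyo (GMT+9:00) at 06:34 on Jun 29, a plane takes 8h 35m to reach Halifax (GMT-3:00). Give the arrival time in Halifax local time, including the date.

Halifax is 12:00 behind Tokyo.
After 8 hours and 35 minutes it is 15:09 in Tokyo.
Shift by the zone difference: 15:09 − 12:00 = 03:09 on Jun 29 in Halifax.

03:09 on Jun 29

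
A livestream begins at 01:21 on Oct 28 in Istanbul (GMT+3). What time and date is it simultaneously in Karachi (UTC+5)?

03:21 on October 28

Karachi is 2:00 ahead of Istanbul.
Shift by the zone difference: 01:21 + 2:00 = 03:21 on Oct 28 in Karachi.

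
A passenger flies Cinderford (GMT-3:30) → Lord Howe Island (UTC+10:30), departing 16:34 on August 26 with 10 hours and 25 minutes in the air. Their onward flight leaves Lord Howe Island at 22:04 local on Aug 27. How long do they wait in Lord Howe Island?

5 hours 5 minutes

Convert departure to UTC: 16:34 + 3:30 = 20:04 UTC on Aug 26.
Add 10 hours 25 minutes flight time → 06:29 UTC (Aug 27).
Lord Howe Island is UTC+10:30, so local arrival = 06:29 + 10:30 = 16:59 on Aug 27.
Layover = 22:04 − 16:59 = 5 hours 5 minutes.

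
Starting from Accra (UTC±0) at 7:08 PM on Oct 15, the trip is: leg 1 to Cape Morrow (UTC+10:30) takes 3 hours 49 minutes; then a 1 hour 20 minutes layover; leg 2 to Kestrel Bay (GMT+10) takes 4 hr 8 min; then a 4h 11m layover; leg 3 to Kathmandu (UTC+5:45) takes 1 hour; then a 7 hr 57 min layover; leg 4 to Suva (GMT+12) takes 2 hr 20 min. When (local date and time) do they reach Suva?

Accra is at UTC+0, so departure is already 7:08 PM UTC on Oct 15.
Add 3 hours 49 minutes leg 1 → 10:57 PM UTC.
Add 1 hour and 20 minutes layover in Cape Morrow → 12:17 AM UTC (Oct 16).
Add 4 hours 8 minutes leg 2 → 4:25 AM UTC.
Add 4 hours 11 minutes layover in Kestrel Bay → 8:36 AM UTC.
Add 1 hour leg 3 → 9:36 AM UTC.
Add 7 hours and 57 minutes layover in Kathmandu → 5:33 PM UTC.
Add 2 hours and 20 minutes leg 4 → 7:53 PM UTC.
Suva is UTC+12:00, so local arrival = 7:53 PM + 12:00 = 7:53 AM on Oct 17.

7:53 AM on Oct 17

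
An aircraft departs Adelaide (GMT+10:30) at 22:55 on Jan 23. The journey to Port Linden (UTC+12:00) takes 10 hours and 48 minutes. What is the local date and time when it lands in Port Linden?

Convert departure to UTC: 22:55 − 10:30 = 12:25 UTC on Jan 23.
Add 10 hours 48 minutes travel time → 23:13 UTC.
Port Linden is UTC+12:00, so local arrival = 23:13 + 12:00 = 11:13 on Jan 24.

11:13 on January 24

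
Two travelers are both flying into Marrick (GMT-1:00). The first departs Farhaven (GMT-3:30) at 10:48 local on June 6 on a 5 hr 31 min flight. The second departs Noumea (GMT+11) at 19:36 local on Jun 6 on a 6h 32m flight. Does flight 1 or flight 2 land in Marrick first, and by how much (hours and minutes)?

the second, by 4 hours 41 minutes

Flight 1 in UTC: 10:48 + 3:30 = 14:18 on Jun 6.
+5 hours and 31 minutes → arrive 19:49 UTC on Jun 6.
Flight 2 in UTC: 19:36 − 11:00 = 08:36 on Jun 6.
+6 hours 32 minutes → arrive 15:08 UTC on Jun 6.
Flight 2 lands earlier by 4 hours 41 minutes.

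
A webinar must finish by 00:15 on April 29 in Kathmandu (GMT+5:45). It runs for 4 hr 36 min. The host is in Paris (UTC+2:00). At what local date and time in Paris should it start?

Target end time in UTC: 00:15 − 5:45 = 18:30 on Apr 28.
Subtract 4 hours and 36 minutes → start 13:54 UTC on Apr 28.
Paris is UTC+2:00: 13:54 + 2:00 = 15:54 on Apr 28.

15:54 on Apr 28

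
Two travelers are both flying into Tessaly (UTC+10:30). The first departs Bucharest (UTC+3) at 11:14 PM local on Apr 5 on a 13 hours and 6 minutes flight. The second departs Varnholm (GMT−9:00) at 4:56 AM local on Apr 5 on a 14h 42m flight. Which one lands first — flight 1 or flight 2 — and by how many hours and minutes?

the second, by 4 hours 42 minutes

Flight 1 in UTC: 11:14 PM − 3:00 = 8:14 PM on Apr 5.
+13 hours 6 minutes → arrive 9:20 AM UTC on Apr 6.
Flight 2 in UTC: 4:56 AM + 9:00 = 1:56 PM on Apr 5.
+14 hours and 42 minutes → arrive 4:38 AM UTC on Apr 6.
Flight 2 lands earlier by 4 hours 42 minutes.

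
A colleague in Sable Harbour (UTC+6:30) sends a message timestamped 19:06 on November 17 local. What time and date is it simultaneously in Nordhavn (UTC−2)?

10:36 on Nov 17

In UTC: 19:06 − 6:30 = 12:36 on Nov 17.
Nordhavn is UTC−2:00: 12:36 − 2:00 = 10:36 on Nov 17.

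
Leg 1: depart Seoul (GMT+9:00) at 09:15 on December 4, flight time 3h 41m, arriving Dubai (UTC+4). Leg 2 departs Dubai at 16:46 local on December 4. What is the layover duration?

8 hours 50 minutes

Convert departure to UTC: 09:15 − 9:00 = 00:15 UTC on Dec 4.
Add 3 hours 41 minutes flight time → 03:56 UTC.
Dubai is UTC+4:00, so local arrival = 03:56 + 4:00 = 07:56 on Dec 4.
Layover = 16:46 − 07:56 = 8 hours 50 minutes.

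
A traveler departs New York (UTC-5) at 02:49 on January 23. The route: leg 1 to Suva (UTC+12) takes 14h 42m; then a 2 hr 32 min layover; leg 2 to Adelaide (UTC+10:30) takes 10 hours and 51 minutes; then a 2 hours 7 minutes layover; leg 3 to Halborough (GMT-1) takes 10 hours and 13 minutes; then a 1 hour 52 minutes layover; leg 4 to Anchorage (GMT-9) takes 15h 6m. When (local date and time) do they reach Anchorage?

Convert departure to UTC: 02:49 + 5:00 = 07:49 UTC on Jan 23.
Add 14 hours and 42 minutes leg 1 → 22:31 UTC.
Add 2 hours and 32 minutes layover in Suva → 01:03 UTC (Jan 24).
Add 10 hours and 51 minutes leg 2 → 11:54 UTC.
Add 2 hours and 7 minutes layover in Adelaide → 14:01 UTC.
Add 10 hours 13 minutes leg 3 → 00:14 UTC (Jan 25).
Add 1 hour and 52 minutes layover in Halborough → 02:06 UTC.
Add 15 hours and 6 minutes leg 4 → 17:12 UTC.
Anchorage is UTC−9:00, so local arrival = 17:12 − 9:00 = 08:12 on Jan 25.

08:12 on January 25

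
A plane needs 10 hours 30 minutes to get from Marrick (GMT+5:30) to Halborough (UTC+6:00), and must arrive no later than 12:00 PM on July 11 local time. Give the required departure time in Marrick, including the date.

Target arrival in UTC: 12:00 PM − 6:00 = 6:00 AM on Jul 11.
Subtract 10 hours 30 minutes → departure 7:30 PM UTC on Jul 10.
Marrick is UTC+5:30: 7:30 PM + 5:30 = 1:00 AM on Jul 11.

1:00 AM on Jul 11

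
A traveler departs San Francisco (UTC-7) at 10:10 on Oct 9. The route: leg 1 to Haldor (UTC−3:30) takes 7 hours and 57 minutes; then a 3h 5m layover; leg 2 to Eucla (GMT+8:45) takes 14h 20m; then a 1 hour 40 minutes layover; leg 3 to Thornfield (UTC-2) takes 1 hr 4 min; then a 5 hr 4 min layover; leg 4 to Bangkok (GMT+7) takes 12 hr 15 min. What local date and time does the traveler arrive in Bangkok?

21:35 on October 11

Convert departure to UTC: 10:10 + 7:00 = 17:10 UTC on Oct 9.
Add 7 hours and 57 minutes leg 1 → 01:07 UTC (Oct 10).
Add 3 hours and 5 minutes layover in Haldor → 04:12 UTC.
Add 14 hours and 20 minutes leg 2 → 18:32 UTC.
Add 1 hour 40 minutes layover in Eucla → 20:12 UTC.
Add 1 hour and 4 minutes leg 3 → 21:16 UTC.
Add 5 hours and 4 minutes layover in Thornfield → 02:20 UTC (Oct 11).
Add 12 hours 15 minutes leg 4 → 14:35 UTC.
Bangkok is UTC+7:00, so local arrival = 14:35 + 7:00 = 21:35 on Oct 11.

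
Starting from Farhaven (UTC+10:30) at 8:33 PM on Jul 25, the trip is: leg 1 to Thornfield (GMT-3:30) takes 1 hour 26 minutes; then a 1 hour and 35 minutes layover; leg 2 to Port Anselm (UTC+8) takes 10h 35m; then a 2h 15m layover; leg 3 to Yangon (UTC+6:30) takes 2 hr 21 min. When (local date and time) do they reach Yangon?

10:45 AM on Jul 26

Convert departure to UTC: 8:33 PM − 10:30 = 10:03 AM UTC on Jul 25.
Add 1 hour 26 minutes leg 1 → 11:29 AM UTC.
Add 1 hour 35 minutes layover in Thornfield → 1:04 PM UTC.
Add 10 hours and 35 minutes leg 2 → 11:39 PM UTC.
Add 2 hours 15 minutes layover in Port Anselm → 1:54 AM UTC (Jul 26).
Add 2 hours 21 minutes leg 3 → 4:15 AM UTC.
Yangon is UTC+6:30, so local arrival = 4:15 AM + 6:30 = 10:45 AM on Jul 26.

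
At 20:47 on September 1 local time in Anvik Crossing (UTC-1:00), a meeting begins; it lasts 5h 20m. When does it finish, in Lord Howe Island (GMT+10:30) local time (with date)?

Convert start to UTC: 20:47 + 1:00 = 21:47 UTC on Sep 1.
Add 5 hours and 20 minutes duration → 03:07 UTC (Sep 2).
Lord Howe Island is UTC+10:30, so local end time = 03:07 + 10:30 = 13:37 on Sep 2.

13:37 on September 2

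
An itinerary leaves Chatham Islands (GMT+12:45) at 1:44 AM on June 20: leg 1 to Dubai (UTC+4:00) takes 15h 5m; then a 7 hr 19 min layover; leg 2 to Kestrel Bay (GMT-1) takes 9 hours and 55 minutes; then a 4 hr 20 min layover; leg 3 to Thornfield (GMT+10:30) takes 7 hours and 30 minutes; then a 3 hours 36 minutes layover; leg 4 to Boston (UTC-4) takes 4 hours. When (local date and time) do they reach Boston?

12:44 PM on June 21

Convert departure to UTC: 1:44 AM − 12:45 = 12:59 PM UTC on Jun 19.
Add 15 hours 5 minutes leg 1 → 4:04 AM UTC (Jun 20).
Add 7 hours 19 minutes layover in Dubai → 11:23 AM UTC.
Add 9 hours 55 minutes leg 2 → 9:18 PM UTC.
Add 4 hours and 20 minutes layover in Kestrel Bay → 1:38 AM UTC (Jun 21).
Add 7 hours 30 minutes leg 3 → 9:08 AM UTC.
Add 3 hours 36 minutes layover in Thornfield → 12:44 PM UTC.
Add 4 hours leg 4 → 4:44 PM UTC.
Boston is UTC−4:00, so local arrival = 4:44 PM − 4:00 = 12:44 PM on Jun 21.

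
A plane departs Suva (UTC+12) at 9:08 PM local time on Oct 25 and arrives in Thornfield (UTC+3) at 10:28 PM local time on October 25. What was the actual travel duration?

10 hours 20 minutes

Departure in UTC: 9:08 PM − 12:00 = 9:08 AM on Oct 25.
Arrival in UTC: 10:28 PM − 3:00 = 7:28 PM on Oct 25.
Elapsed = 7:28 PM − 9:08 AM = 10 hours 20 minutes.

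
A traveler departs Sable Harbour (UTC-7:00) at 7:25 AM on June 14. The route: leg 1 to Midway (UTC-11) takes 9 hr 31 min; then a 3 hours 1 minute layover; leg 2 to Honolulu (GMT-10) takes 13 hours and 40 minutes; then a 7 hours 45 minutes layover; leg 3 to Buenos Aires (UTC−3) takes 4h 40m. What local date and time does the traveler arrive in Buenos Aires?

2:02 AM on Jun 16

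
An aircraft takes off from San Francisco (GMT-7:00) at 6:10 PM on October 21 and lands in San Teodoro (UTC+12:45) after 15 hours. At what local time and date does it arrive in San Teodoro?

4:55 AM on Oct 23

Convert departure to UTC: 6:10 PM + 7:00 = 1:10 AM UTC on Oct 22.
Add 15 hours travel time → 4:10 PM UTC.
San Teodoro is UTC+12:45, so local arrival = 4:10 PM + 12:45 = 4:55 AM on Oct 23.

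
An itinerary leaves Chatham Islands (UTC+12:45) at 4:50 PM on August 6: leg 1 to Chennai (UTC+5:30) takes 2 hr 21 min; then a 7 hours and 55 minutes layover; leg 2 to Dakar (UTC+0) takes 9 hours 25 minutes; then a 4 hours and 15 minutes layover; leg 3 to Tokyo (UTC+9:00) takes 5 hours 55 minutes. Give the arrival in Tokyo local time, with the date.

Convert departure to UTC: 4:50 PM − 12:45 = 4:05 AM UTC on Aug 6.
Add 2 hours and 21 minutes leg 1 → 6:26 AM UTC.
Add 7 hours and 55 minutes layover in Chennai → 2:21 PM UTC.
Add 9 hours and 25 minutes leg 2 → 11:46 PM UTC.
Add 4 hours and 15 minutes layover in Dakar → 4:01 AM UTC (Aug 7).
Add 5 hours 55 minutes leg 3 → 9:56 AM UTC.
Tokyo is UTC+9:00, so local arrival = 9:56 AM + 9:00 = 6:56 PM on Aug 7.

6:56 PM on Aug 7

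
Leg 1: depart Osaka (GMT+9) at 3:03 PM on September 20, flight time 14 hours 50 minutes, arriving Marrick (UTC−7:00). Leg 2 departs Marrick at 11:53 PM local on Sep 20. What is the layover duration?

10 hours

Convert departure to UTC: 3:03 PM − 9:00 = 6:03 AM UTC on Sep 20.
Add 14 hours and 50 minutes flight time → 8:53 PM UTC.
Marrick is UTC−7:00, so local arrival = 8:53 PM − 7:00 = 1:53 PM on Sep 20.
Layover = 11:53 PM − 1:53 PM = 10 hours.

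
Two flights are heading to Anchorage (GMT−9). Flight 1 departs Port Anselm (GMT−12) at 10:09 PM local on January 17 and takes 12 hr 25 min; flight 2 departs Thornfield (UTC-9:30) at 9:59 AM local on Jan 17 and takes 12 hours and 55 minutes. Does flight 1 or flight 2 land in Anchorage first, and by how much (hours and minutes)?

the second, by 14 hours 10 minutes

Flight 1 in UTC: 10:09 PM + 12:00 = 10:09 AM on Jan 18.
+12 hours and 25 minutes → arrive 10:34 PM UTC on Jan 18.
Flight 2 in UTC: 9:59 AM + 9:30 = 7:29 PM on Jan 17.
+12 hours 55 minutes → arrive 8:24 AM UTC on Jan 18.
Flight 2 lands earlier by 14 hours 10 minutes.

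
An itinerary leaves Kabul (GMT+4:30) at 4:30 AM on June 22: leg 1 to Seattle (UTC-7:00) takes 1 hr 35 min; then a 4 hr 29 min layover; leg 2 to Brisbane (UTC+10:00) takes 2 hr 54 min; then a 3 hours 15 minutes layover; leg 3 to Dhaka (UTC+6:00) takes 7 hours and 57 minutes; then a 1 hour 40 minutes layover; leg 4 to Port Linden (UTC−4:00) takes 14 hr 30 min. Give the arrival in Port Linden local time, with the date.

8:20 AM on June 23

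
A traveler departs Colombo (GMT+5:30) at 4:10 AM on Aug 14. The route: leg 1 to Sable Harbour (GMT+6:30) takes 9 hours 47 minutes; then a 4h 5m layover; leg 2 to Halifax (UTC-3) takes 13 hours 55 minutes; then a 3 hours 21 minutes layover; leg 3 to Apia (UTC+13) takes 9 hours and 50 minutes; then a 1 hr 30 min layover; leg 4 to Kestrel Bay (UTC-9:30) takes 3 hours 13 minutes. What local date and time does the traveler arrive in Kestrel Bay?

10:51 AM on Aug 15

Convert departure to UTC: 4:10 AM − 5:30 = 10:40 PM UTC on Aug 13.
Add 9 hours 47 minutes leg 1 → 8:27 AM UTC (Aug 14).
Add 4 hours and 5 minutes layover in Sable Harbour → 12:32 PM UTC.
Add 13 hours 55 minutes leg 2 → 2:27 AM UTC (Aug 15).
Add 3 hours 21 minutes layover in Halifax → 5:48 AM UTC.
Add 9 hours and 50 minutes leg 3 → 3:38 PM UTC.
Add 1 hour 30 minutes layover in Apia → 5:08 PM UTC.
Add 3 hours and 13 minutes leg 4 → 8:21 PM UTC.
Kestrel Bay is UTC−9:30, so local arrival = 8:21 PM − 9:30 = 10:51 AM on Aug 15.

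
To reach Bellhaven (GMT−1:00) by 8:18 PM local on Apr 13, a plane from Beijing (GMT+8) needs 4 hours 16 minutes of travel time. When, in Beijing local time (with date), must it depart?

Target arrival in UTC: 8:18 PM + 1:00 = 9:18 PM on Apr 13.
Subtract 4 hours and 16 minutes → departure 5:02 PM UTC on Apr 13.
Beijing is UTC+8:00: 5:02 PM + 8:00 = 1:02 AM on Apr 14.

1:02 AM on April 14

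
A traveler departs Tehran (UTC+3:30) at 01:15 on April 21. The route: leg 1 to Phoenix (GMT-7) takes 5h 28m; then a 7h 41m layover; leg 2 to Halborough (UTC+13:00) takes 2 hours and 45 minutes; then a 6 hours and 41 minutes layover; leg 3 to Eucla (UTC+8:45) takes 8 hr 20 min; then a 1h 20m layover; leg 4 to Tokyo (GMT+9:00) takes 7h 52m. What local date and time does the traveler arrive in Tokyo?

Convert departure to UTC: 01:15 − 3:30 = 21:45 UTC on Apr 20.
Add 5 hours and 28 minutes leg 1 → 03:13 UTC (Apr 21).
Add 7 hours and 41 minutes layover in Phoenix → 10:54 UTC.
Add 2 hours 45 minutes leg 2 → 13:39 UTC.
Add 6 hours 41 minutes layover in Halborough → 20:20 UTC.
Add 8 hours 20 minutes leg 3 → 04:40 UTC (Apr 22).
Add 1 hour and 20 minutes layover in Eucla → 06:00 UTC.
Add 7 hours 52 minutes leg 4 → 13:52 UTC.
Tokyo is UTC+9:00, so local arrival = 13:52 + 9:00 = 22:52 on Apr 22.

22:52 on April 22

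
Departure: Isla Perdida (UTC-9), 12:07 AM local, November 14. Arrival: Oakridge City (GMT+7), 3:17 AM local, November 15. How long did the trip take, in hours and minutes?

Departure in UTC: 12:07 AM + 9:00 = 9:07 AM on Nov 14.
Arrival in UTC: 3:17 AM − 7:00 = 8:17 PM on Nov 14.
Elapsed = 8:17 PM − 9:07 AM = 11 hours 10 minutes.

11 hours 10 minutes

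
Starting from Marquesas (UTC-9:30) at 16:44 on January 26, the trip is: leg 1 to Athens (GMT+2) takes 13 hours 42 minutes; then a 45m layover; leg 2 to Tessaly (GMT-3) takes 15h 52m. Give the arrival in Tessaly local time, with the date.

05:33 on January 28

Convert departure to UTC: 16:44 + 9:30 = 02:14 UTC on Jan 27.
Add 13 hours and 42 minutes leg 1 → 15:56 UTC.
Add 45 minutes layover in Athens → 16:41 UTC.
Add 15 hours 52 minutes leg 2 → 08:33 UTC (Jan 28).
Tessaly is UTC−3:00, so local arrival = 08:33 − 3:00 = 05:33 on Jan 28.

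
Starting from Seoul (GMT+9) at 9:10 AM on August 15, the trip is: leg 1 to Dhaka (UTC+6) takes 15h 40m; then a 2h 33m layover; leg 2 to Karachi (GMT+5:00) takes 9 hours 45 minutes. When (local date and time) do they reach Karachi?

9:08 AM on August 16

Convert departure to UTC: 9:10 AM − 9:00 = 12:10 AM UTC on Aug 15.
Add 15 hours and 40 minutes leg 1 → 3:50 PM UTC.
Add 2 hours 33 minutes layover in Dhaka → 6:23 PM UTC.
Add 9 hours 45 minutes leg 2 → 4:08 AM UTC (Aug 16).
Karachi is UTC+5:00, so local arrival = 4:08 AM + 5:00 = 9:08 AM on Aug 16.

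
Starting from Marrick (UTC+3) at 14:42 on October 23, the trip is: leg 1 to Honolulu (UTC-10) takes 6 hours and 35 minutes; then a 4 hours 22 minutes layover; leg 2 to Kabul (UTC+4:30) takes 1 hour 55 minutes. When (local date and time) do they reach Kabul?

Convert departure to UTC: 14:42 − 3:00 = 11:42 UTC on Oct 23.
Add 6 hours and 35 minutes leg 1 → 18:17 UTC.
Add 4 hours 22 minutes layover in Honolulu → 22:39 UTC.
Add 1 hour and 55 minutes leg 2 → 00:34 UTC (Oct 24).
Kabul is UTC+4:30, so local arrival = 00:34 + 4:30 = 05:04 on Oct 24.

05:04 on October 24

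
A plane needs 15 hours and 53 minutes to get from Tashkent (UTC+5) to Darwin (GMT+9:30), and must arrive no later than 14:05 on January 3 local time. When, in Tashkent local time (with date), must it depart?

17:42 on Jan 2

Target arrival in UTC: 14:05 − 9:30 = 04:35 on Jan 3.
Subtract 15 hours and 53 minutes → departure 12:42 UTC on Jan 2.
Tashkent is UTC+5:00: 12:42 + 5:00 = 17:42 on Jan 2.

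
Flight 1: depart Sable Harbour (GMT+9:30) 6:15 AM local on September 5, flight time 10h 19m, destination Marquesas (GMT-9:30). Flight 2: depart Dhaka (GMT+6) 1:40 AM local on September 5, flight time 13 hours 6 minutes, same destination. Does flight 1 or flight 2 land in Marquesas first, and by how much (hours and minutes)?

the first, by 1 hour 42 minutes

Flight 1 in UTC: 6:15 AM − 9:30 = 8:45 PM on Sep 4.
+10 hours and 19 minutes → arrive 7:04 AM UTC on Sep 5.
Flight 2 in UTC: 1:40 AM − 6:00 = 7:40 PM on Sep 4.
+13 hours and 6 minutes → arrive 8:46 AM UTC on Sep 5.
Flight 1 lands earlier by 1 hour 42 minutes.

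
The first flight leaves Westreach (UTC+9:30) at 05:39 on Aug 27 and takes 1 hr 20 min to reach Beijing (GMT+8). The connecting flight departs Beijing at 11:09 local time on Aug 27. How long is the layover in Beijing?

5 hours 40 minutes

Convert departure to UTC: 05:39 − 9:30 = 20:09 UTC on Aug 26.
Add 1 hour and 20 minutes flight time → 21:29 UTC.
Beijing is UTC+8:00, so local arrival = 21:29 + 8:00 = 05:29 on Aug 27.
Layover = 11:09 − 05:29 = 5 hours 40 minutes.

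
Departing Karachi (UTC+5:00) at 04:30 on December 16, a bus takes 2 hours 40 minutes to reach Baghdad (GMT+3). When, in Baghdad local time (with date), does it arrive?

05:10 on December 16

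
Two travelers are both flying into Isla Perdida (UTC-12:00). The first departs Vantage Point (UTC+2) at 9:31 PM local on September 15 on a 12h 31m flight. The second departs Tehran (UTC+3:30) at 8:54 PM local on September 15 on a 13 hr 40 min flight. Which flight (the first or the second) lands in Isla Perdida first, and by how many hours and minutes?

Flight 1 in UTC: 9:31 PM − 2:00 = 7:31 PM on Sep 15.
+12 hours and 31 minutes → arrive 8:02 AM UTC on Sep 16.
Flight 2 in UTC: 8:54 PM − 3:30 = 5:24 PM on Sep 15.
+13 hours and 40 minutes → arrive 7:04 AM UTC on Sep 16.
Flight 2 lands earlier by 58 minutes.

the second, by 58 minutes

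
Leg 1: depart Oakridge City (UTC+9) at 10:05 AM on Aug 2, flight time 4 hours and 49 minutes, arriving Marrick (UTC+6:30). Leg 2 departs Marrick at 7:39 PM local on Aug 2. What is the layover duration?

Convert departure to UTC: 10:05 AM − 9:00 = 1:05 AM UTC on Aug 2.
Add 4 hours and 49 minutes flight time → 5:54 AM UTC.
Marrick is UTC+6:30, so local arrival = 5:54 AM + 6:30 = 12:24 PM on Aug 2.
Layover = 7:39 PM − 12:24 PM = 7 hours 15 minutes.

7 hours 15 minutes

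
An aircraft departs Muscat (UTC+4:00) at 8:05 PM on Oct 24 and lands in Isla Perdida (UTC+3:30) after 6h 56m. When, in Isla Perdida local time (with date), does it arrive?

2:31 AM on Oct 25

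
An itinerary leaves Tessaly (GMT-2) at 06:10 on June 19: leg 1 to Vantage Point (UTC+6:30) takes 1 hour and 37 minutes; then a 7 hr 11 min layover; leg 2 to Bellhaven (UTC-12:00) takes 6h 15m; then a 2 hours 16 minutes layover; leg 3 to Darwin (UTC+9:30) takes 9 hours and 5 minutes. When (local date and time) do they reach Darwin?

Convert departure to UTC: 06:10 + 2:00 = 08:10 UTC on Jun 19.
Add 1 hour and 37 minutes leg 1 → 09:47 UTC.
Add 7 hours and 11 minutes layover in Vantage Point → 16:58 UTC.
Add 6 hours 15 minutes leg 2 → 23:13 UTC.
Add 2 hours 16 minutes layover in Bellhaven → 01:29 UTC (Jun 20).
Add 9 hours and 5 minutes leg 3 → 10:34 UTC.
Darwin is UTC+9:30, so local arrival = 10:34 + 9:30 = 20:04 on Jun 20.

20:04 on Jun 20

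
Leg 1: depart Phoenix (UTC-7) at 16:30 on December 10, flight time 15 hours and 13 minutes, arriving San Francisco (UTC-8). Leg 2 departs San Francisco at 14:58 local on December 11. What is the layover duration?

Convert departure to UTC: 16:30 + 7:00 = 23:30 UTC on Dec 10.
Add 15 hours 13 minutes flight time → 14:43 UTC (Dec 11).
San Francisco is UTC−8:00, so local arrival = 14:43 − 8:00 = 06:43 on Dec 11.
Layover = 14:58 − 06:43 = 8 hours 15 minutes.

8 hours 15 minutes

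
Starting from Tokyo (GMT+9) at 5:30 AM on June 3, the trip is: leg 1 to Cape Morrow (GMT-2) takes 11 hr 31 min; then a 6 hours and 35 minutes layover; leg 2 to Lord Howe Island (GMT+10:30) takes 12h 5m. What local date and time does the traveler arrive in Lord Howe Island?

1:11 PM on Jun 4

Convert departure to UTC: 5:30 AM − 9:00 = 8:30 PM UTC on Jun 2.
Add 11 hours and 31 minutes leg 1 → 8:01 AM UTC (Jun 3).
Add 6 hours 35 minutes layover in Cape Morrow → 2:36 PM UTC.
Add 12 hours 5 minutes leg 2 → 2:41 AM UTC (Jun 4).
Lord Howe Island is UTC+10:30, so local arrival = 2:41 AM + 10:30 = 1:11 PM on Jun 4.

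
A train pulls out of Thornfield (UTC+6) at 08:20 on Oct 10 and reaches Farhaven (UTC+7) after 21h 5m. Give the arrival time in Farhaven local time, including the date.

Convert departure to UTC: 08:20 − 6:00 = 02:20 UTC on Oct 10.
Add 21 hours 5 minutes travel time → 23:25 UTC.
Farhaven is UTC+7:00, so local arrival = 23:25 + 7:00 = 06:25 on Oct 11.

06:25 on October 11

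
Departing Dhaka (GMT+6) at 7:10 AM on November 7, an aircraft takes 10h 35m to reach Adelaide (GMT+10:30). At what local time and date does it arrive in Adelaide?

Convert departure to UTC: 7:10 AM − 6:00 = 1:10 AM UTC on Nov 7.
Add 10 hours 35 minutes travel time → 11:45 AM UTC.
Adelaide is UTC+10:30, so local arrival = 11:45 AM + 10:30 = 10:15 PM on Nov 7.

10:15 PM on Nov 7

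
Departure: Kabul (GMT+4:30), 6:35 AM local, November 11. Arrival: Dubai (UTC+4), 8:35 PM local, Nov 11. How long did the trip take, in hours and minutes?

Departure in UTC: 6:35 AM − 4:30 = 2:05 AM on Nov 11.
Arrival in UTC: 8:35 PM − 4:00 = 4:35 PM on Nov 11.
Elapsed = 4:35 PM − 2:05 AM = 14 hours 30 minutes.

14 hours 30 minutes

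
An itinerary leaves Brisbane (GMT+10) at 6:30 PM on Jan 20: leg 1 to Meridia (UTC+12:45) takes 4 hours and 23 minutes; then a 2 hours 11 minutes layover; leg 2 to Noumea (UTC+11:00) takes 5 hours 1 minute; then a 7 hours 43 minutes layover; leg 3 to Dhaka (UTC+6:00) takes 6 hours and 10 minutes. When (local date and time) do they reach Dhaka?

3:58 PM on January 21

Convert departure to UTC: 6:30 PM − 10:00 = 8:30 AM UTC on Jan 20.
Add 4 hours and 23 minutes leg 1 → 12:53 PM UTC.
Add 2 hours 11 minutes layover in Meridia → 3:04 PM UTC.
Add 5 hours 1 minute leg 2 → 8:05 PM UTC.
Add 7 hours and 43 minutes layover in Noumea → 3:48 AM UTC (Jan 21).
Add 6 hours and 10 minutes leg 3 → 9:58 AM UTC.
Dhaka is UTC+6:00, so local arrival = 9:58 AM + 6:00 = 3:58 PM on Jan 21.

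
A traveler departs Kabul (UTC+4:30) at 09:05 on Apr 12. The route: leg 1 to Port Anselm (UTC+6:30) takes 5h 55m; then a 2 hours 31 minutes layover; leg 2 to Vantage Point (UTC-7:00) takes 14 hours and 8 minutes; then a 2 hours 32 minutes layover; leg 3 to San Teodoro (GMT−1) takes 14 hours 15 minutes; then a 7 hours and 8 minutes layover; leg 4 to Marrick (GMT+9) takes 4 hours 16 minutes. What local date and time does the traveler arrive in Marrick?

16:20 on Apr 14

Convert departure to UTC: 09:05 − 4:30 = 04:35 UTC on Apr 12.
Add 5 hours and 55 minutes leg 1 → 10:30 UTC.
Add 2 hours and 31 minutes layover in Port Anselm → 13:01 UTC.
Add 14 hours and 8 minutes leg 2 → 03:09 UTC (Apr 13).
Add 2 hours and 32 minutes layover in Vantage Point → 05:41 UTC.
Add 14 hours 15 minutes leg 3 → 19:56 UTC.
Add 7 hours 8 minutes layover in San Teodoro → 03:04 UTC (Apr 14).
Add 4 hours and 16 minutes leg 4 → 07:20 UTC.
Marrick is UTC+9:00, so local arrival = 07:20 + 9:00 = 16:20 on Apr 14.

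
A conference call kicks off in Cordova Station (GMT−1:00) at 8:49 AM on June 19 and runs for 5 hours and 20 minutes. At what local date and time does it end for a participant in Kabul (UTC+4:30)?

Convert start to UTC: 8:49 AM + 1:00 = 9:49 AM UTC on Jun 19.
Add 5 hours and 20 minutes duration → 3:09 PM UTC.
Kabul is UTC+4:30, so local end time = 3:09 PM + 4:30 = 7:39 PM on Jun 19.

7:39 PM on June 19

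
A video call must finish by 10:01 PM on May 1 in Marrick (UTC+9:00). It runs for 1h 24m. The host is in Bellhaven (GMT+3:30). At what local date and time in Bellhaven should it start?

Target end time in UTC: 10:01 PM − 9:00 = 1:01 PM on May 1.
Subtract 1 hour and 24 minutes → start 11:37 AM UTC on May 1.
Bellhaven is UTC+3:30: 11:37 AM + 3:30 = 3:07 PM on May 1.

3:07 PM on May 1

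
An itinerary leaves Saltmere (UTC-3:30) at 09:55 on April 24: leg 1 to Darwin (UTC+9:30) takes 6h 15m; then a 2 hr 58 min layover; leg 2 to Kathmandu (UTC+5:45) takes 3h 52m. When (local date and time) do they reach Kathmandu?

Convert departure to UTC: 09:55 + 3:30 = 13:25 UTC on Apr 24.
Add 6 hours 15 minutes leg 1 → 19:40 UTC.
Add 2 hours 58 minutes layover in Darwin → 22:38 UTC.
Add 3 hours 52 minutes leg 2 → 02:30 UTC (Apr 25).
Kathmandu is UTC+5:45, so local arrival = 02:30 + 5:45 = 08:15 on Apr 25.

08:15 on April 25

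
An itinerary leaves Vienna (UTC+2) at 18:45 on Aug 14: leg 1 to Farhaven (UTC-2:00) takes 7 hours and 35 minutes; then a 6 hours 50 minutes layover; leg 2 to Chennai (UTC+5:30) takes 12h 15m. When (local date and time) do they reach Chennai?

00:55 on August 16

Convert departure to UTC: 18:45 − 2:00 = 16:45 UTC on Aug 14.
Add 7 hours and 35 minutes leg 1 → 00:20 UTC (Aug 15).
Add 6 hours 50 minutes layover in Farhaven → 07:10 UTC.
Add 12 hours 15 minutes leg 2 → 19:25 UTC.
Chennai is UTC+5:30, so local arrival = 19:25 + 5:30 = 00:55 on Aug 16.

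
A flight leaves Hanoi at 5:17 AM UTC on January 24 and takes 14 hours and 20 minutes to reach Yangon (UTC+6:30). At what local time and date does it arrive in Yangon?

2:07 AM on Jan 25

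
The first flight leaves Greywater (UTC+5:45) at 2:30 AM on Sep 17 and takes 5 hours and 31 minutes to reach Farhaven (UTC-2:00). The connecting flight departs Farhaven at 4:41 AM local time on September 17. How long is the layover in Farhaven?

Convert departure to UTC: 2:30 AM − 5:45 = 8:45 PM UTC on Sep 16.
Add 5 hours 31 minutes flight time → 2:16 AM UTC (Sep 17).
Farhaven is UTC−2:00, so local arrival = 2:16 AM − 2:00 = 12:16 AM on Sep 17.
Layover = 4:41 AM − 12:16 AM = 4 hours 25 minutes.

4 hours 25 minutes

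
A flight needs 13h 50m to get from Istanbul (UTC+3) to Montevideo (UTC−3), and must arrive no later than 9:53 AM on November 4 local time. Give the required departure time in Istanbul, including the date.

2:03 AM on November 4

Target arrival in UTC: 9:53 AM + 3:00 = 12:53 PM on Nov 4.
Subtract 13 hours 50 minutes → departure 11:03 PM UTC on Nov 3.
Istanbul is UTC+3:00: 11:03 PM + 3:00 = 2:03 AM on Nov 4.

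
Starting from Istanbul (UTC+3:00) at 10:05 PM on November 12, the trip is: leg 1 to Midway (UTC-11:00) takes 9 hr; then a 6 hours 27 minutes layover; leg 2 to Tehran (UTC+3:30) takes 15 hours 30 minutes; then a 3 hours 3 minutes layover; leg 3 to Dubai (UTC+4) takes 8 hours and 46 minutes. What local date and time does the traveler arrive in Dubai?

5:51 PM on Nov 14

Convert departure to UTC: 10:05 PM − 3:00 = 7:05 PM UTC on Nov 12.
Add 9 hours leg 1 → 4:05 AM UTC (Nov 13).
Add 6 hours and 27 minutes layover in Midway → 10:32 AM UTC.
Add 15 hours 30 minutes leg 2 → 2:02 AM UTC (Nov 14).
Add 3 hours and 3 minutes layover in Tehran → 5:05 AM UTC.
Add 8 hours 46 minutes leg 3 → 1:51 PM UTC.
Dubai is UTC+4:00, so local arrival = 1:51 PM + 4:00 = 5:51 PM on Nov 14.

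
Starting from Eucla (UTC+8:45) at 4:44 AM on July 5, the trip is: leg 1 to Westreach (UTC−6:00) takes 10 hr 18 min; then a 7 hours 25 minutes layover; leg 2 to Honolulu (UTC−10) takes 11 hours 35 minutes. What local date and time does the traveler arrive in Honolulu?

3:17 PM on July 5

Convert departure to UTC: 4:44 AM − 8:45 = 7:59 PM UTC on Jul 4.
Add 10 hours 18 minutes leg 1 → 6:17 AM UTC (Jul 5).
Add 7 hours and 25 minutes layover in Westreach → 1:42 PM UTC.
Add 11 hours and 35 minutes leg 2 → 1:17 AM UTC (Jul 6).
Honolulu is UTC−10:00, so local arrival = 1:17 AM − 10:00 = 3:17 PM on Jul 5.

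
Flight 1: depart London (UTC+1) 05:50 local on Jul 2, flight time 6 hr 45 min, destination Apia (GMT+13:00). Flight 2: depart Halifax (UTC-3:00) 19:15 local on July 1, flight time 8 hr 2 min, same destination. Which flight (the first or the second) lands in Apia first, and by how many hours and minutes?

the second, by 5 hours 18 minutes

Flight 1 in UTC: 05:50 − 1:00 = 04:50 on Jul 2.
+6 hours and 45 minutes → arrive 11:35 UTC on Jul 2.
Flight 2 in UTC: 19:15 + 3:00 = 22:15 on Jul 1.
+8 hours and 2 minutes → arrive 06:17 UTC on Jul 2.
Flight 2 lands earlier by 5 hours 18 minutes.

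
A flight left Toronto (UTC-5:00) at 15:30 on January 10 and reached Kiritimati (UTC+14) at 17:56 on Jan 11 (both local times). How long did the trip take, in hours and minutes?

7 hours 26 minutes

Departure in UTC: 15:30 + 5:00 = 20:30 on Jan 10.
Arrival in UTC: 17:56 − 14:00 = 03:56 on Jan 11.
Elapsed = 03:56 − 20:30 (+1 day) = 7 hours 26 minutes.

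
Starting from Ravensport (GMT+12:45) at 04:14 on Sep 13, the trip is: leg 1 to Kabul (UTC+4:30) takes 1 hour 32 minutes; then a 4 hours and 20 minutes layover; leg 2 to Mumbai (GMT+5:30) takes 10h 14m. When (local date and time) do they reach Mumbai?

13:05 on Sep 13

Convert departure to UTC: 04:14 − 12:45 = 15:29 UTC on Sep 12.
Add 1 hour 32 minutes leg 1 → 17:01 UTC.
Add 4 hours 20 minutes layover in Kabul → 21:21 UTC.
Add 10 hours 14 minutes leg 2 → 07:35 UTC (Sep 13).
Mumbai is UTC+5:30, so local arrival = 07:35 + 5:30 = 13:05 on Sep 13.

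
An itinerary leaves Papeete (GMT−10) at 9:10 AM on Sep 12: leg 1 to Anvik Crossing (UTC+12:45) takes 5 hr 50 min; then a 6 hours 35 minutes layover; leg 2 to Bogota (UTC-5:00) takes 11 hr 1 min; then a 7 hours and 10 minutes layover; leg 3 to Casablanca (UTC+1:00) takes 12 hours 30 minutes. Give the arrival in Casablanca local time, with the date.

3:16 PM on September 14

Convert departure to UTC: 9:10 AM + 10:00 = 7:10 PM UTC on Sep 12.
Add 5 hours and 50 minutes leg 1 → 1:00 AM UTC (Sep 13).
Add 6 hours 35 minutes layover in Anvik Crossing → 7:35 AM UTC.
Add 11 hours and 1 minute leg 2 → 6:36 PM UTC.
Add 7 hours 10 minutes layover in Bogota → 1:46 AM UTC (Sep 14).
Add 12 hours and 30 minutes leg 3 → 2:16 PM UTC.
Casablanca is UTC+1:00, so local arrival = 2:16 PM + 1:00 = 3:16 PM on Sep 14.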